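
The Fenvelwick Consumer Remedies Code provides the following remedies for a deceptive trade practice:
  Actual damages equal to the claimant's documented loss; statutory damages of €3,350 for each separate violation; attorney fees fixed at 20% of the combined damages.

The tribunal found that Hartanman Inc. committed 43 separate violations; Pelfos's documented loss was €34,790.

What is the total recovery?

Total recovery: €214,608

Statutory damages: 43 × €3,350 = €144,050
Combined damages: €34,790 + €144,050 = €178,840
Attorney fees: 20% of €178,840 = €35,768
Total recovery: €178,840 + €35,768 = €214,608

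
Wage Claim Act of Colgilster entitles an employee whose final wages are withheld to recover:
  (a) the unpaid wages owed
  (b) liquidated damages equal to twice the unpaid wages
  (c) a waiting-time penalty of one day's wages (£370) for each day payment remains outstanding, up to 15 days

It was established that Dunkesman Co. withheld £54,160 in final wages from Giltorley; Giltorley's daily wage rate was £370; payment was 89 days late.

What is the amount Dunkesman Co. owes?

Doubled: 2 × £54,160 = £108,320
Penalty days: min(89, 15) = 15
Waiting-time penalty: 15 × £370 = £5,550
Total award: £54,160 + £108,320 + £5,550 = £168,030

£168,030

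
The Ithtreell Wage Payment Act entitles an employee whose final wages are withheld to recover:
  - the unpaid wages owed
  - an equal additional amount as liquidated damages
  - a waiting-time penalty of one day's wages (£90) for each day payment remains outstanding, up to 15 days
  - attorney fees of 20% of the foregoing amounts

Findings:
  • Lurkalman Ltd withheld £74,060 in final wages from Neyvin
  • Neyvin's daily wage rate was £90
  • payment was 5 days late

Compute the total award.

Liquidated damages (equal amount): £74,060
Penalty days: min(5, 15) = 5
Waiting-time penalty: 5 × £90 = £450
Subtotal: £74,060 + £74,060 + £450 = £148,570
Attorney fees: 20% of £148,570 = £29,714
Total award: £148,570 + £29,714 = £178,284

£178,284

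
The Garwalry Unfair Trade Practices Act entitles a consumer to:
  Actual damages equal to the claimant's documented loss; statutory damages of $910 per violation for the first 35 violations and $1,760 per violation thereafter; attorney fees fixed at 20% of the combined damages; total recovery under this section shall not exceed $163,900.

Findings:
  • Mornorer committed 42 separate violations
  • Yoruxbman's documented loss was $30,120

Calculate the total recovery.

$89,148

First 35 violations: 35 × $910 = $31,850
Remaining violations: (42 − 35) × $1,760 = $12,320
Statutory damages: $31,850 + $12,320 = $44,170
Combined damages: $30,120 + $44,170 = $74,290
Attorney fees: 20% of $74,290 = $14,858
Total before cap: $74,290 + $14,858 = $89,148
Cap at $163,900: $89,148 is within the cap, no reduction.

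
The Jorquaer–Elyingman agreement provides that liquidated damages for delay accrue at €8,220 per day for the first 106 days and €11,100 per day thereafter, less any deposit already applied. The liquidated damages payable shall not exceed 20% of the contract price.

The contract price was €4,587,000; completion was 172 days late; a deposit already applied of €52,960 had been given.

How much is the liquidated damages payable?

€917,400

First 106 days: 106 × €8,220 = €871,320
Remaining days: (172 − 106) × €11,100 = €732,600
Accrued per-day damages: €871,320 + €732,600 = €1,603,920
Less deposit already applied: €1,603,920 − €52,960 = €1,550,960
Cap: 20% of €4,587,000 = €917,400
Cap at €917,400: €1,550,960 exceeds the cap → €917,400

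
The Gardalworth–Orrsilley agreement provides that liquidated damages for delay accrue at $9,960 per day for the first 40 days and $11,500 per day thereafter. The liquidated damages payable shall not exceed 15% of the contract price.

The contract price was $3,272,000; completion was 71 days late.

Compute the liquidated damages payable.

$490,800

First 40 days: 40 × $9,960 = $398,400
Remaining days: (71 − 40) × $11,500 = $356,500
Accrued per-day damages: $398,400 + $356,500 = $754,900
Cap: 15% of $3,272,000 = $490,800
Cap at $490,800: $754,900 exceeds the cap → $490,800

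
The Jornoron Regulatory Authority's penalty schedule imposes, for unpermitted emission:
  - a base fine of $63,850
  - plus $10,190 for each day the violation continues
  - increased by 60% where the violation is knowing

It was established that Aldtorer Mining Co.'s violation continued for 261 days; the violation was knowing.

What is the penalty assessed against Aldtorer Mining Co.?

$4,357,504

Per-day component: 261 × $10,190 = $2,659,590
Base plus per-day: $63,850 + $2,659,590 = $2,723,440
Enhancement: 60% of $2,723,440 = $1,634,064
Enhanced fine: $2,723,440 + $1,634,064 = $4,357,504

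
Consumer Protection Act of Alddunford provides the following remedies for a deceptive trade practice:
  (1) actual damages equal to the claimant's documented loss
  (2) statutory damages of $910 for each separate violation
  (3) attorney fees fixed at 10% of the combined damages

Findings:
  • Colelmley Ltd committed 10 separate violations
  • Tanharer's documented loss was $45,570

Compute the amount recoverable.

$60,137

Statutory damages: 10 × $910 = $9,100
Combined damages: $45,570 + $9,100 = $54,670
Attorney fees: 10% of $54,670 = $5,467
Total recovery: $54,670 + $5,467 = $60,137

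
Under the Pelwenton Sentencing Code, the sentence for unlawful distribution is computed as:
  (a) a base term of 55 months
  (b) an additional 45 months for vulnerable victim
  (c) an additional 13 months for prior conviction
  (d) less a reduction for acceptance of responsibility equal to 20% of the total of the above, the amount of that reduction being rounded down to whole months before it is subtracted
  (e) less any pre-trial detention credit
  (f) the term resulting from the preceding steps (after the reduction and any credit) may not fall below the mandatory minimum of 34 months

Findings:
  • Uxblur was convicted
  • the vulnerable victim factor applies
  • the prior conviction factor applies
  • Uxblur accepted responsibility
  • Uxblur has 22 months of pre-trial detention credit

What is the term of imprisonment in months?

Sentence: 69 months

Vulnerable victim enhancement: +45 months
Prior conviction enhancement: +13 months
Adjusted term: 55 months + 45 months + 13 months = 113 months
Acceptance of responsibility reduction: 20% of 113 months = 22 months (rounded down)
After reduction: 113 − 22 = 91 months
Less pre-trial detention credit: 91 months − 22 months = 69 months
Minimum 34 months: 69 months meets the minimum, no increase.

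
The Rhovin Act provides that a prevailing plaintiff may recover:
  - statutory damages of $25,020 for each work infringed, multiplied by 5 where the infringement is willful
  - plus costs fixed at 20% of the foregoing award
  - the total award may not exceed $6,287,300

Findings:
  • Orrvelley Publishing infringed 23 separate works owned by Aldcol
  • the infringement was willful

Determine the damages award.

$3,452,760

Statutory damages: 23 × $25,020 = $575,460
Multiplied by 5: 5 × $575,460 = $2,877,300
Costs: 20% of $2,877,300 = $575,460
Award plus costs: $2,877,300 + $575,460 = $3,452,760
Cap at $6,287,300: $3,452,760 is within the cap, no reduction.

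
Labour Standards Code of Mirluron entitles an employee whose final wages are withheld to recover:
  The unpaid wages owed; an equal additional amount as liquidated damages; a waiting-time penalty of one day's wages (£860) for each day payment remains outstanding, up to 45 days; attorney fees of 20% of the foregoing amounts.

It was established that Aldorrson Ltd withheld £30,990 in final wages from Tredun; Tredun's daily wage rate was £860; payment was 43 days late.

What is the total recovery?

Liquidated damages (equal amount): £30,990
Penalty days: min(43, 45) = 43
Waiting-time penalty: 43 × £860 = £36,980
Subtotal: £30,990 + £30,990 + £36,980 = £98,960
Attorney fees: 20% of £98,960 = £19,792
Total award: £98,960 + £19,792 = £118,752

Total award: £118,752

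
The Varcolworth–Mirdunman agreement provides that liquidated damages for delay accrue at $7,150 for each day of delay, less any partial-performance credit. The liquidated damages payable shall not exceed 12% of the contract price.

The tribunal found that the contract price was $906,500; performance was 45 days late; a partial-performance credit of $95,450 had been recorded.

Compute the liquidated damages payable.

Per-day damages: 45 × $7,150 = $321,750
Less partial-performance credit: $321,750 − $95,450 = $226,300
Cap: 12% of $906,500 = $108,780
Cap at $108,780: $226,300 exceeds the cap → $108,780

Liquidated damages: $108,780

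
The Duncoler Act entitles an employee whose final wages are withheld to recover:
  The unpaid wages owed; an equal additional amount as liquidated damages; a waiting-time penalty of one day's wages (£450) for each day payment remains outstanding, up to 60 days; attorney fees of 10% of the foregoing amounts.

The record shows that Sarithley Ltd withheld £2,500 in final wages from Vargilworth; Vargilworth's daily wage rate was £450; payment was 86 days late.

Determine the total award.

Liquidated damages (equal amount): £2,500
Penalty days: min(86, 60) = 60
Waiting-time penalty: 60 × £450 = £27,000
Subtotal: £2,500 + £2,500 + £27,000 = £32,000
Attorney fees: 10% of £32,000 = £3,200
Total award: £32,000 + £3,200 = £35,200

Total award: £35,200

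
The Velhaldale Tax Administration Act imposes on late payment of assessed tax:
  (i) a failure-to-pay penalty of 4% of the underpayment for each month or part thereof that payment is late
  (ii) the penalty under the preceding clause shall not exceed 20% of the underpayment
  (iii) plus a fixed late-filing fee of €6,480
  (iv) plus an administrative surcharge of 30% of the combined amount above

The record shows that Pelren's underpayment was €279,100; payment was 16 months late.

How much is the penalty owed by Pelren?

Accrued rate: 4% × 16 = 64%, capped at 20% → 20%
Failure-to-pay penalty: 20% of €279,100 = €55,820
Penalty before surcharge: €55,820 + €6,480 = €62,300
Administrative surcharge: 30% of €62,300 = €18,690
Total penalty: €62,300 + €18,690 = €80,990

Penalty: €80,990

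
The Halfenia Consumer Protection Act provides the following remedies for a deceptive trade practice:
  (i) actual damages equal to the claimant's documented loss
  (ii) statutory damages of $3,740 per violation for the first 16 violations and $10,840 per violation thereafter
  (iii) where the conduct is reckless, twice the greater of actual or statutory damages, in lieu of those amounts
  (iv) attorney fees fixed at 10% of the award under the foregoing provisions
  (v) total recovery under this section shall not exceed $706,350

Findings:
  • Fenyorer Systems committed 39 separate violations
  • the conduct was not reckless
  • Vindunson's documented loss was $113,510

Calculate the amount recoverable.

$464,937

First 16 violations: 16 × $3,740 = $59,840
Remaining violations: (39 − 16) × $10,840 = $249,320
Statutory damages: $59,840 + $249,320 = $309,160
Conduct not reckless: the in-lieu enhancement does not apply.
Actual plus statutory damages: $113,510 + $309,160 = $422,670
Attorney fees: 10% of $422,670 = $42,267
Total before cap: $422,670 + $42,267 = $464,937
Cap at $706,350: $464,937 is within the cap, no reduction.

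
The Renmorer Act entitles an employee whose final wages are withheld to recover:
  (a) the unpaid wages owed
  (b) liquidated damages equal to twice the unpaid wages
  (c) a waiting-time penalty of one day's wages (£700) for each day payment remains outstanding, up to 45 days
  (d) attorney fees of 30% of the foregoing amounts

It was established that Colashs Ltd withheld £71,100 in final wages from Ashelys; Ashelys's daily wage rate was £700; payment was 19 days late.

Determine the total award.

Doubled: 2 × £71,100 = £142,200
Penalty days: min(19, 45) = 19
Waiting-time penalty: 19 × £700 = £13,300
Subtotal: £71,100 + £142,200 + £13,300 = £226,600
Attorney fees: 30% of £226,600 = £67,980
Total award: £226,600 + £67,980 = £294,580

£294,580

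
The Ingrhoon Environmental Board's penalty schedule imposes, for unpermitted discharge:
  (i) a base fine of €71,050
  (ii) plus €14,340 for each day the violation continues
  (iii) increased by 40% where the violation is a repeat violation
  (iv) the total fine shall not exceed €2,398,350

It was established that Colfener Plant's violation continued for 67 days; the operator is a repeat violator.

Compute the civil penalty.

€1,444,562

Per-day component: 67 × €14,340 = €960,780
Base plus per-day: €71,050 + €960,780 = €1,031,830
Enhancement: 40% of €1,031,830 = €412,732
Enhanced fine: €1,031,830 + €412,732 = €1,444,562
Cap at €2,398,350: €1,444,562 is within the cap, no reduction.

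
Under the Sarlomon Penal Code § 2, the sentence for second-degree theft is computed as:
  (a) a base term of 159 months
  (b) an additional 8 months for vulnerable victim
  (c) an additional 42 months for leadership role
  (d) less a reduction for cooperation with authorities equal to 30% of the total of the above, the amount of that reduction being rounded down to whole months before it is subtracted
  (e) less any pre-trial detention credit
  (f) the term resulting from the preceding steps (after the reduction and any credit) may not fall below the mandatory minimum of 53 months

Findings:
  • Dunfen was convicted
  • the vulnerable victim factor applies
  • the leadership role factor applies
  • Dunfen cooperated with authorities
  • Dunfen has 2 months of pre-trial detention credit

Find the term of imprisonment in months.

145 months

Vulnerable victim enhancement: +8 months
Leadership role enhancement: +42 months
Adjusted term: 159 months + 8 months + 42 months = 209 months
Cooperation with authorities reduction: 30% of 209 months = 62 months (rounded down)
After reduction: 209 − 62 = 147 months
Less pre-trial detention credit: 147 months − 2 months = 145 months
Minimum 53 months: 145 months meets the minimum, no increase.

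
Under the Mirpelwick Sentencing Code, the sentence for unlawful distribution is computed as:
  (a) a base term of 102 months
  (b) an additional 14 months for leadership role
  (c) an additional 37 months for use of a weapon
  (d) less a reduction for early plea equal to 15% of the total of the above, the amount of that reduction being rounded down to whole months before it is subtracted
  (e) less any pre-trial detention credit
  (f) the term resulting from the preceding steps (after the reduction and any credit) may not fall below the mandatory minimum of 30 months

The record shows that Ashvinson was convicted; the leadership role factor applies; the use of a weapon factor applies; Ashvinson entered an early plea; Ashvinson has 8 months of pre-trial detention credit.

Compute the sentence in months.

123 months

Leadership role enhancement: +14 months
Use of a weapon enhancement: +37 months
Adjusted term: 102 months + 14 months + 37 months = 153 months
Early plea reduction: 15% of 153 months = 22 months (rounded down)
After reduction: 153 − 22 = 131 months
Less pre-trial detention credit: 131 months − 8 months = 123 months
Minimum 30 months: 123 months meets the minimum, no increase.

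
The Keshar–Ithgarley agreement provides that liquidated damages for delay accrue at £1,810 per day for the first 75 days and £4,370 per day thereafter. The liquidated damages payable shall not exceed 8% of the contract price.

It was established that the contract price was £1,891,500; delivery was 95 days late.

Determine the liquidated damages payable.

First 75 days: 75 × £1,810 = £135,750
Remaining days: (95 − 75) × £4,370 = £87,400
Accrued per-day damages: £135,750 + £87,400 = £223,150
Cap: 8% of £1,891,500 = £151,320
Cap at £151,320: £223,150 exceeds the cap → £151,320

Liquidated damages: £151,320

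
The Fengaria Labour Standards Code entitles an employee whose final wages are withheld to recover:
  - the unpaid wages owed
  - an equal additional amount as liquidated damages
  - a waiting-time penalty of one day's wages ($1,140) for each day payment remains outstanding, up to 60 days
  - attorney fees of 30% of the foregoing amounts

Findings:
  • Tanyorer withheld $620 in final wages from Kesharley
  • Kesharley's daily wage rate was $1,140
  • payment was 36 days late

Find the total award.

$54,964

Liquidated damages (equal amount): $620
Penalty days: min(36, 60) = 36
Waiting-time penalty: 36 × $1,140 = $41,040
Subtotal: $620 + $620 + $41,040 = $42,280
Attorney fees: 30% of $42,280 = $12,684
Total award: $42,280 + $12,684 = $54,964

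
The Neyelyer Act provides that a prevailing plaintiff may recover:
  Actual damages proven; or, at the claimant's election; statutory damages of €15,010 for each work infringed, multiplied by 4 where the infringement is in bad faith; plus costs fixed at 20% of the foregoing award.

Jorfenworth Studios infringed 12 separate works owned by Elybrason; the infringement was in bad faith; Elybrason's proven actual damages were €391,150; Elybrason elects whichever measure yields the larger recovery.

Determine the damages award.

Award: €864,576

Statutory damages: 12 × €15,010 = €180,120
Multiplied by 4: 4 × €180,120 = €720,480
Greater of actual damages (€391,150) or enhanced statutory damages (€720,480): €720,480
Costs: 20% of €720,480 = €144,096
Award plus costs: €720,480 + €144,096 = €864,576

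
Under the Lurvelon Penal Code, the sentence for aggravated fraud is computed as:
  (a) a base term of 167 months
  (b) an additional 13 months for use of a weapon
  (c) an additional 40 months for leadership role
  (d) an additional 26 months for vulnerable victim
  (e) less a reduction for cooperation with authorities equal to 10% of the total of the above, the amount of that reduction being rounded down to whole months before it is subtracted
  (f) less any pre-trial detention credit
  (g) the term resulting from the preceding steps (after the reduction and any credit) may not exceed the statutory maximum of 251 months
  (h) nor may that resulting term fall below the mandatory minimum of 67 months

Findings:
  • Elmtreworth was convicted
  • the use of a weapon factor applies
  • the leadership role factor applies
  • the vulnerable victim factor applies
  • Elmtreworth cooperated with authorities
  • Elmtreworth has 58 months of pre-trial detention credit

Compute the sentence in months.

Sentence: 164 months

Use of a weapon enhancement: +13 months
Leadership role enhancement: +40 months
Vulnerable victim enhancement: +26 months
Adjusted term: 167 months + 13 months + 40 months + 26 months = 246 months
Cooperation with authorities reduction: 10% of 246 months = 24 months (rounded down)
After reduction: 246 − 24 = 222 months
Less pre-trial detention credit: 222 months − 58 months = 164 months
Cap at 251 months: 164 months is within the cap, no reduction.
Minimum 67 months: 164 months meets the minimum, no increase.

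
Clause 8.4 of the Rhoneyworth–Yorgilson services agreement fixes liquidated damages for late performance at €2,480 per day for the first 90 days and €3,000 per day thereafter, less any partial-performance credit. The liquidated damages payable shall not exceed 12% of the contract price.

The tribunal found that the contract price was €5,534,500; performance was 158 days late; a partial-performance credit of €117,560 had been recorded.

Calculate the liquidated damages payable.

€309,640

First 90 days: 90 × €2,480 = €223,200
Remaining days: (158 − 90) × €3,000 = €204,000
Accrued per-day damages: €223,200 + €204,000 = €427,200
Less partial-performance credit: €427,200 − €117,560 = €309,640
Cap: 12% of €5,534,500 = €664,140
Cap at €664,140: €309,640 is within the cap, no reduction.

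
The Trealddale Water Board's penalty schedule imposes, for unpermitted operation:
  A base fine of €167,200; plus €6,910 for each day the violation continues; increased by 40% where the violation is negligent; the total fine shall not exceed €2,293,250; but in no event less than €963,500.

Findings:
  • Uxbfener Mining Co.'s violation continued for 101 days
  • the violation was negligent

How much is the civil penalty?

Per-day component: 101 × €6,910 = €697,910
Base plus per-day: €167,200 + €697,910 = €865,110
Enhancement: 40% of €865,110 = €346,044
Enhanced fine: €865,110 + €346,044 = €1,211,154
Cap at €2,293,250: €1,211,154 is within the cap, no reduction.
Minimum €963,500: €1,211,154 meets the minimum, no increase.

€1,211,154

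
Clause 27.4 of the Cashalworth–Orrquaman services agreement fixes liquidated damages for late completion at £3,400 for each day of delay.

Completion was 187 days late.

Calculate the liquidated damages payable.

£635,800

Per-day damages: 187 × £3,400 = £635,800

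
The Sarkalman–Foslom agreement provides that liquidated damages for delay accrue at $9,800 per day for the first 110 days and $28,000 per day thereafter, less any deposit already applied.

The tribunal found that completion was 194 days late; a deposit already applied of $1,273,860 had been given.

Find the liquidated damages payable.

$2,156,140

First 110 days: 110 × $9,800 = $1,078,000
Remaining days: (194 − 110) × $28,000 = $2,352,000
Accrued per-day damages: $1,078,000 + $2,352,000 = $3,430,000
Less deposit already applied: $3,430,000 − $1,273,860 = $2,156,140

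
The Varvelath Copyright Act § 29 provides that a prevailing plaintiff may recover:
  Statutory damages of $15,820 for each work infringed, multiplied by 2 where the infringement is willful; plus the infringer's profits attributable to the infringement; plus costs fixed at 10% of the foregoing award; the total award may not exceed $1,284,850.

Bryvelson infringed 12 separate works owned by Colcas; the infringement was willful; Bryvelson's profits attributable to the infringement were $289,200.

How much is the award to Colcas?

Award: $735,768

Statutory damages: 12 × $15,820 = $189,840
Doubled: 2 × $189,840 = $379,680
Combined award: $379,680 + $289,200 = $668,880
Costs: 10% of $668,880 = $66,888
Award plus costs: $668,880 + $66,888 = $735,768
Cap at $1,284,850: $735,768 is within the cap, no reduction.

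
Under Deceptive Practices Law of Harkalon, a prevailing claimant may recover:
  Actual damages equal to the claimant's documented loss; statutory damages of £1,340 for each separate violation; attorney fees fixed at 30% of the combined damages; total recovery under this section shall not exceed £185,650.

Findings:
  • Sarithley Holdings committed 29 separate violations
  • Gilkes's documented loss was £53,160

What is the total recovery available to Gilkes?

Statutory damages: 29 × £1,340 = £38,860
Combined damages: £53,160 + £38,860 = £92,020
Attorney fees: 30% of £92,020 = £27,606
Total before cap: £92,020 + £27,606 = £119,626
Cap at £185,650: £119,626 is within the cap, no reduction.

£119,626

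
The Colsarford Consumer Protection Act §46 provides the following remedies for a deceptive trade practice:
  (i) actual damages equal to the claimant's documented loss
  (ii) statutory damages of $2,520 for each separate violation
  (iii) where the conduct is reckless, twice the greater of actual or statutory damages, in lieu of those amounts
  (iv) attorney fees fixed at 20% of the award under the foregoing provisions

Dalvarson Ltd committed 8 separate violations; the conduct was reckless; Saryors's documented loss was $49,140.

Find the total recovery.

Statutory damages: 8 × $2,520 = $20,160
Greater of actual damages ($49,140) or statutory damages ($20,160): $49,140
Doubled: 2 × $49,140 = $98,280
Attorney fees: 20% of $98,280 = $19,656
Total recovery: $98,280 + $19,656 = $117,936

$117,936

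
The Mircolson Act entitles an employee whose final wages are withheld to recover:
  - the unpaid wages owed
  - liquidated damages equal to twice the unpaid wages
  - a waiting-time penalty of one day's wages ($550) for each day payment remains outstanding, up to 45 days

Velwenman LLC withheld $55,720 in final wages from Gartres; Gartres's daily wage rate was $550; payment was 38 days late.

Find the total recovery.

Doubled: 2 × $55,720 = $111,440
Penalty days: min(38, 45) = 38
Waiting-time penalty: 38 × $550 = $20,900
Total award: $55,720 + $111,440 + $20,900 = $188,060

$188,060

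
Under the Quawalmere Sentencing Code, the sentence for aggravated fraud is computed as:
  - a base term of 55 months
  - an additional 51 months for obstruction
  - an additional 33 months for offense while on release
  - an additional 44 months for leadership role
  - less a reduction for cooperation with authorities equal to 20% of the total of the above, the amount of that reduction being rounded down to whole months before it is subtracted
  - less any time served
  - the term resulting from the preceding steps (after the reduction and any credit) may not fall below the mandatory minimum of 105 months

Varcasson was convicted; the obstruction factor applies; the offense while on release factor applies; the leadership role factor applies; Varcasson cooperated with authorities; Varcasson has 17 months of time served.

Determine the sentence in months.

130 months

Obstruction enhancement: +51 months
Offense while on release enhancement: +33 months
Leadership role enhancement: +44 months
Adjusted term: 55 months + 51 months + 33 months + 44 months = 183 months
Cooperation with authorities reduction: 20% of 183 months = 36 months (rounded down)
After reduction: 183 − 36 = 147 months
Less time served: 147 months − 17 months = 130 months
Minimum 105 months: 130 months meets the minimum, no increase.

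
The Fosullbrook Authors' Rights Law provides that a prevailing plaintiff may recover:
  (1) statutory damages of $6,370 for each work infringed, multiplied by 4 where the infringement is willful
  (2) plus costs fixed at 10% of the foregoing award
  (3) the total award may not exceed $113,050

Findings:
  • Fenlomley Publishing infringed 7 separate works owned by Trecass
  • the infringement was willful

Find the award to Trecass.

$113,050

Statutory damages: 7 × $6,370 = $44,590
Multiplied by 4: 4 × $44,590 = $178,360
Costs: 10% of $178,360 = $17,836
Award plus costs: $178,360 + $17,836 = $196,196
Cap at $113,050: $196,196 exceeds the cap → $113,050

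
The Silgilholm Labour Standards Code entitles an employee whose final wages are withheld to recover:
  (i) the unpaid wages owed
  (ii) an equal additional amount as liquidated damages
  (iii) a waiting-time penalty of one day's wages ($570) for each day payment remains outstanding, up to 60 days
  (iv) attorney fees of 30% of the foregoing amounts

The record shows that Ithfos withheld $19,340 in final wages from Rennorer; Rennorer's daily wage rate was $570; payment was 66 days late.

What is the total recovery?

$94,744

Liquidated damages (equal amount): $19,340
Penalty days: min(66, 60) = 60
Waiting-time penalty: 60 × $570 = $34,200
Subtotal: $19,340 + $19,340 + $34,200 = $72,880
Attorney fees: 30% of $72,880 = $21,864
Total award: $72,880 + $21,864 = $94,744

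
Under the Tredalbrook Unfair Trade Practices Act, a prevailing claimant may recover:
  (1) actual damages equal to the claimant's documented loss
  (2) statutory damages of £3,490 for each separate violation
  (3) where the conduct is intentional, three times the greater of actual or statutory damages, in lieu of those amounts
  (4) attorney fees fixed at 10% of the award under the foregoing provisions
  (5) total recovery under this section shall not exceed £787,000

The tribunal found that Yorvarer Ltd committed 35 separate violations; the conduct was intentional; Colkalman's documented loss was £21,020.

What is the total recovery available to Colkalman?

Statutory damages: 35 × £3,490 = £122,150
Greater of actual damages (£21,020) or statutory damages (£122,150): £122,150
Trebled: 3 × £122,150 = £366,450
Attorney fees: 10% of £366,450 = £36,645
Total before cap: £366,450 + £36,645 = £403,095
Cap at £787,000: £403,095 is within the cap, no reduction.

£403,095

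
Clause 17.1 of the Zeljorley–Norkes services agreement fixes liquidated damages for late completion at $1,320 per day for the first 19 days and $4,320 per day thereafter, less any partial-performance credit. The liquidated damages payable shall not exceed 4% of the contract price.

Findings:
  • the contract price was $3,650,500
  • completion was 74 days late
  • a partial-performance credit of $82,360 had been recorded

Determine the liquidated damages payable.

Liquidated damages: $146,020

First 19 days: 19 × $1,320 = $25,080
Remaining days: (74 − 19) × $4,320 = $237,600
Accrued per-day damages: $25,080 + $237,600 = $262,680
Less partial-performance credit: $262,680 − $82,360 = $180,320
Cap: 4% of $3,650,500 = $146,020
Cap at $146,020: $180,320 exceeds the cap → $146,020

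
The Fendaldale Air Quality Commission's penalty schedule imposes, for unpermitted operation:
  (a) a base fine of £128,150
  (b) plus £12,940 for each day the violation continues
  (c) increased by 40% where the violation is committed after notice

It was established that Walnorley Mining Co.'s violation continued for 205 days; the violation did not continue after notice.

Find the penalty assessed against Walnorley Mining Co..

Per-day component: 205 × £12,940 = £2,652,700
Base plus per-day: £128,150 + £2,652,700 = £2,780,850
The violation did not continue after notice: no 40% increase.

£2,780,850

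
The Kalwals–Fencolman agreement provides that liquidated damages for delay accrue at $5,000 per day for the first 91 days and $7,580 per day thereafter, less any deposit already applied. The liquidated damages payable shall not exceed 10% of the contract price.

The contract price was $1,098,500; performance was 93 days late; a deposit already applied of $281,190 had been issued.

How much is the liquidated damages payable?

$109,850

First 91 days: 91 × $5,000 = $455,000
Remaining days: (93 − 91) × $7,580 = $15,160
Accrued per-day damages: $455,000 + $15,160 = $470,160
Less deposit already applied: $470,160 − $281,190 = $188,970
Cap: 10% of $1,098,500 = $109,850
Cap at $109,850: $188,970 exceeds the cap → $109,850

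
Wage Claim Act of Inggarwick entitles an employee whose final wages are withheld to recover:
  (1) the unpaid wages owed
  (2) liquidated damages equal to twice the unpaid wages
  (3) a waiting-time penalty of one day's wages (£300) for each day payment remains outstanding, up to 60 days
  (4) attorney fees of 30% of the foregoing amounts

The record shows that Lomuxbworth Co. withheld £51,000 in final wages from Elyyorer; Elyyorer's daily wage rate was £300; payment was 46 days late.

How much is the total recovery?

Doubled: 2 × £51,000 = £102,000
Penalty days: min(46, 60) = 46
Waiting-time penalty: 46 × £300 = £13,800
Subtotal: £51,000 + £102,000 + £13,800 = £166,800
Attorney fees: 30% of £166,800 = £50,040
Total award: £166,800 + £50,040 = £216,840

£216,840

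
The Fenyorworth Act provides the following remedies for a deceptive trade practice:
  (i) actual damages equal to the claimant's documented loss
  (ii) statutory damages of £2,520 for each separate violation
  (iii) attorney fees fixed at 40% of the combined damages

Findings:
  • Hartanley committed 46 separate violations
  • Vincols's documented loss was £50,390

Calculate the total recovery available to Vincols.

Total recovery: £232,834

Statutory damages: 46 × £2,520 = £115,920
Combined damages: £50,390 + £115,920 = £166,310
Attorney fees: 40% of £166,310 = £66,524
Total recovery: £166,310 + £66,524 = £232,834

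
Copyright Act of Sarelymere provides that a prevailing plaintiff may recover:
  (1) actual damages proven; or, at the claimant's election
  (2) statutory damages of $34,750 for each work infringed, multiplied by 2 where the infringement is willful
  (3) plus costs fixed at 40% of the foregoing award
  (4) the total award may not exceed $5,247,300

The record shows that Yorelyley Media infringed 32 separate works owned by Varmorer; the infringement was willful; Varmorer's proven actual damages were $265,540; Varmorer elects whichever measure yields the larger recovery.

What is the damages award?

Award: $3,113,600

Statutory damages: 32 × $34,750 = $1,112,000
Doubled: 2 × $1,112,000 = $2,224,000
Greater of actual damages ($265,540) or enhanced statutory damages ($2,224,000): $2,224,000
Costs: 40% of $2,224,000 = $889,600
Award plus costs: $2,224,000 + $889,600 = $3,113,600
Cap at $5,247,300: $3,113,600 is within the cap, no reduction.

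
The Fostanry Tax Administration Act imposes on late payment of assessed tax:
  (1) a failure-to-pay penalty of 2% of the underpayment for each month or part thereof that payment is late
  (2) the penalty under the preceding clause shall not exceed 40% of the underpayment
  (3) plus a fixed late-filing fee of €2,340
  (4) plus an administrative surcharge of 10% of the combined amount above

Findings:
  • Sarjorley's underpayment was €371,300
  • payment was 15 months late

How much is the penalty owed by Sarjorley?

€125,103

Accrued rate: 2% × 15 = 30%, capped at 40% → 30%
Failure-to-pay penalty: 30% of €371,300 = €111,390
Penalty before surcharge: €111,390 + €2,340 = €113,730
Administrative surcharge: 10% of €113,730 = €11,373
Total penalty: €113,730 + €11,373 = €125,103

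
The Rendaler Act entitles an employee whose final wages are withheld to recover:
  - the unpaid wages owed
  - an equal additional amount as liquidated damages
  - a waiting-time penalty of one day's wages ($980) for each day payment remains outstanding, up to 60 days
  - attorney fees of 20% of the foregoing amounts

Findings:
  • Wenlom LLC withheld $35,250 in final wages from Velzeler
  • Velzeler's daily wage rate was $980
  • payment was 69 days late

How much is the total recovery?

Liquidated damages (equal amount): $35,250
Penalty days: min(69, 60) = 60
Waiting-time penalty: 60 × $980 = $58,800
Subtotal: $35,250 + $35,250 + $58,800 = $129,300
Attorney fees: 20% of $129,300 = $25,860
Total award: $129,300 + $25,860 = $155,160

$155,160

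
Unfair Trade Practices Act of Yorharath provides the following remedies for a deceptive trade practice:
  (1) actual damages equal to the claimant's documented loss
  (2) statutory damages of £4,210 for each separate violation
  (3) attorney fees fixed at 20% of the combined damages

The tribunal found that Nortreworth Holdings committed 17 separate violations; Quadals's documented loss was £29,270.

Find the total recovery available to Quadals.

Statutory damages: 17 × £4,210 = £71,570
Combined damages: £29,270 + £71,570 = £100,840
Attorney fees: 20% of £100,840 = £20,168
Total recovery: £100,840 + £20,168 = £121,008

Total recovery: £121,008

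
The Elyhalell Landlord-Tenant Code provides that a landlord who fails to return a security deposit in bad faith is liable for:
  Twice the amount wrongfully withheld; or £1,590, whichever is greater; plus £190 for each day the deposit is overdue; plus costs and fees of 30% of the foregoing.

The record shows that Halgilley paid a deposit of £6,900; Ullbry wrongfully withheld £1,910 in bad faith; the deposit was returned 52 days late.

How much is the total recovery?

£17,810

Doubled: 2 × £1,910 = £3,820
Minimum £1,590: £3,820 meets the minimum, no increase.
Late-return penalty: 52 × £190 = £9,880
Damages plus late penalty: £3,820 + £9,880 = £13,700
Costs and fees: 30% of £13,700 = £4,110
Total recovery: £13,700 + £4,110 = £17,810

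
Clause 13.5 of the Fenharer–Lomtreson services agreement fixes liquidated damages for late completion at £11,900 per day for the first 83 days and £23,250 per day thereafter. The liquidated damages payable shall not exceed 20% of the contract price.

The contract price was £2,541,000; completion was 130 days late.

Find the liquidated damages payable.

£508,200

First 83 days: 83 × £11,900 = £987,700
Remaining days: (130 − 83) × £23,250 = £1,092,750
Accrued per-day damages: £987,700 + £1,092,750 = £2,080,450
Cap: 20% of £2,541,000 = £508,200
Cap at £508,200: £2,080,450 exceeds the cap → £508,200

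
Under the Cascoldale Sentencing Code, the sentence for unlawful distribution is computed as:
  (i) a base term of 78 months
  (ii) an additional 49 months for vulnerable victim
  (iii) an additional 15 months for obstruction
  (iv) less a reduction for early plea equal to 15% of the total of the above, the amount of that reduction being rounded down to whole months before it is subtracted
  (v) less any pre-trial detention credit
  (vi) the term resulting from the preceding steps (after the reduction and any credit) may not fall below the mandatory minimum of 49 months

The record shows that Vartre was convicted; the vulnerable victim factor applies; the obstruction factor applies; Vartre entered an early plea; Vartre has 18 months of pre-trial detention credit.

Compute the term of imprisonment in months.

Vulnerable victim enhancement: +49 months
Obstruction enhancement: +15 months
Adjusted term: 78 months + 49 months + 15 months = 142 months
Early plea reduction: 15% of 142 months = 21 months (rounded down)
After reduction: 142 − 21 = 121 months
Less pre-trial detention credit: 121 months − 18 months = 103 months
Minimum 49 months: 103 months meets the minimum, no increase.

103 months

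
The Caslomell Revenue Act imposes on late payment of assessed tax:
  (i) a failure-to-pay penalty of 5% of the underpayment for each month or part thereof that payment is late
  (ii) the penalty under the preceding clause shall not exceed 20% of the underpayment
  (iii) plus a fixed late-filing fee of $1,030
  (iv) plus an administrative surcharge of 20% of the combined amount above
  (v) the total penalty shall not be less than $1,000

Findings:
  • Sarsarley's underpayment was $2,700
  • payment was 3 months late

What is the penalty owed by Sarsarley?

Penalty: $1,722

Accrued rate: 5% × 3 = 15%, capped at 20% → 15%
Failure-to-pay penalty: 15% of $2,700 = $405
Penalty before surcharge: $405 + $1,030 = $1,435
Administrative surcharge: 20% of $1,435 = $287
Total penalty: $1,435 + $287 = $1,722
Minimum $1,000: $1,722 meets the minimum, no increase.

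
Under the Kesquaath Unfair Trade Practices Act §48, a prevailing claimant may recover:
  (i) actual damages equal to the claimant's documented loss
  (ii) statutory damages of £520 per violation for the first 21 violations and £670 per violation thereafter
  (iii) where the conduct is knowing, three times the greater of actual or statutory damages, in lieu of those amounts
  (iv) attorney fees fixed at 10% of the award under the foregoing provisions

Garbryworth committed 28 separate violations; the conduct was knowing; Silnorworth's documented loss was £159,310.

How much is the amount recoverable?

£525,723

First 21 violations: 21 × £520 = £10,920
Remaining violations: (28 − 21) × £670 = £4,690
Statutory damages: £10,920 + £4,690 = £15,610
Greater of actual damages (£159,310) or statutory damages (£15,610): £159,310
Trebled: 3 × £159,310 = £477,930
Attorney fees: 10% of £477,930 = £47,793
Total recovery: £477,930 + £47,793 = £525,723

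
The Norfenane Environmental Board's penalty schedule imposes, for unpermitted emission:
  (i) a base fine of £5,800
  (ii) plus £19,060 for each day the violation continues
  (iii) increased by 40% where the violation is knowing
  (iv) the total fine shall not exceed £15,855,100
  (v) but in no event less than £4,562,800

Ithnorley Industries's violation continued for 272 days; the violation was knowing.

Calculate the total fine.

Per-day component: 272 × £19,060 = £5,184,320
Base plus per-day: £5,800 + £5,184,320 = £5,190,120
Enhancement: 40% of £5,190,120 = £2,076,048
Enhanced fine: £5,190,120 + £2,076,048 = £7,266,168
Cap at £15,855,100: £7,266,168 is within the cap, no reduction.
Minimum £4,562,800: £7,266,168 meets the minimum, no increase.

£7,266,168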